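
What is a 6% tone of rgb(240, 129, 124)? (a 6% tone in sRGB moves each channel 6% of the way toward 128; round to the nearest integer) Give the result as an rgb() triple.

Lerp each channel 6% toward 128:
  R: 240 − 6.72 = 233.28 → 233
  G: 129 + 0.06×(128−129) = 129 − 0.06 = 128.94 → 129
  B: 124 + 0.06×(128−124) = 124 + 0.24 = 124.24 → 124

rgb(233, 129, 124)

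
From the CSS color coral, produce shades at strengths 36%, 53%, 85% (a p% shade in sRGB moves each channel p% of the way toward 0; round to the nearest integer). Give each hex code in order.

#A35133, #783C26, #26130C

CSS coral is rgb(255, 127, 80).
36%: (255 − 91.8 = 163.2→163, 127 − 45.72 = 81.28→81, 80 − 28.8 = 51.2→51) → #A35133
53%: (255 − 135.15 = 119.85→120, 127 − 67.31 = 59.69→60, 80 − 42.4 = 37.6→38) → #783C26
85%: (255 − 216.75 = 38.25→38, 127 − 107.95 = 19.05→19, 80 − 68 = 12→12) → #26130C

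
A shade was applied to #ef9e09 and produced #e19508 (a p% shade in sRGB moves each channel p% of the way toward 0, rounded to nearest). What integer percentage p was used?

6%

#ef9e09 is rgb(239, 158, 9); #e19508 is rgb(225, 149, 8).
On the R channel (widest range): 225 ≈ 239 + (p/100)(0 − 239), so p ≈ 100×(225 − 239)/(0 − 239) = -1400/-239 = 5.86.
p = 6 reproduces all three channels after rounding.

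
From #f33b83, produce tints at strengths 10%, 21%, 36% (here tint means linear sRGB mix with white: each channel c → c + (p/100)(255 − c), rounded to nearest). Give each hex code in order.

#f33b83 is rgb(243, 59, 131).
10%: (243 + 1.2 = 244.2→244, 59 + 19.6 = 78.6→79, 131 + 12.4 = 143.4→143) → #f44f8f
21%: (243 + 2.52 = 245.52→246, 59 + 41.16 = 100.16→100, 131 + 26.04 = 157.04→157) → #f6649d
36%: (243 + 4.32 = 247.32→247, 59 + 70.56 = 129.56→130, 131 + 44.64 = 175.64→176) → #f782b0

#f44f8f, #f6649d, #f782b0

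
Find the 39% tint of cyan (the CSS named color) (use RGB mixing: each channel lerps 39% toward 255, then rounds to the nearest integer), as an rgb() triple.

CSS cyan is rgb(0, 255, 255).
Lerp each channel 39% toward 255:
  R: 0 + 99.45 = 99.45 → 99
  G: 255 + 0 = 255 → 255
  B: 255 + 0 = 255 → 255

rgb(99, 255, 255)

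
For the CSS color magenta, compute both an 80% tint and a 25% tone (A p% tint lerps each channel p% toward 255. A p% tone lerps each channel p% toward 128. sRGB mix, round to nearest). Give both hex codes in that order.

CSS magenta is rgb(255, 0, 255).
80% tint:
  R: 255 + 0.8×(255−255) = 255 + 0 = 255 → 255
  G: 0 + 0.8×(255−0) = 0 + 204 = 204 → 204
  B: 255 + 0 = 255 → 255
  → #FFCCFF
25% tone:
  R: 255 + 0.25×(128−255) = 255 − 31.75 = 223.25 → 223
  G: 0 + 0.25×(128−0) = 0 + 32 = 32 → 32
  B: 255 − 31.75 = 223.25 → 223
  → #DF20DF

#FFCCFF, #DF20DF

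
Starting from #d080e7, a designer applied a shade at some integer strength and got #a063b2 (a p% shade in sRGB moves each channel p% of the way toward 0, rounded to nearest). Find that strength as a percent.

23%

#d080e7 is rgb(208, 128, 231); #a063b2 is rgb(160, 99, 178).
On the B channel (widest range): 178 ≈ 231 + (p/100)(0 − 231), so p ≈ 100×(178 − 231)/(0 − 231) = -5300/-231 = 22.94.
p = 23 reproduces all three channels after rounding.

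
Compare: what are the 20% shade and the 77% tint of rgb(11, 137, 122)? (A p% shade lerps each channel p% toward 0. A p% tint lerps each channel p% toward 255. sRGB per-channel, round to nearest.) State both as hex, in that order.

#096E62, #C7E4E0

20% shade:
  R: 11 + 0.2×(0−11) = 11 − 2.2 = 8.8 → 9
  G: 137 − 27.4 = 109.6 → 110
  B: 122 + 0.2×(0−122) = 122 − 24.4 = 97.6 → 98
  → #096E62
77% tint:
  R: 11 + 187.88 = 198.88 → 199
  G: 137 + 90.86 = 227.86 → 228
  B: 122 + 102.41 = 224.41 → 224
  → #C7E4E0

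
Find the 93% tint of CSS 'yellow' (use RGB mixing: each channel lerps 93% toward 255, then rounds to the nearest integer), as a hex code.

#ffffed

CSS yellow is rgb(255, 255, 0).
A 93% tint moves each channel 93% toward 255:
  R: 255 + 0.93×(255−255) = 255 + 0 = 255 → 255
  G: 255 + 0 = 255 → 255
  B: 0 + 0.93×(255−0) = 0 + 237.15 = 237.15 → 237
rgb(255, 255, 237) = #ffffed.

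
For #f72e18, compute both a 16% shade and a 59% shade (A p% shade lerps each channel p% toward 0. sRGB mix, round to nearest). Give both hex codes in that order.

#cf2714, #65130a

#f72e18 is rgb(247, 46, 24).
16% shade:
  R: 247 + 0.16×(0−247) = 247 − 39.52 = 207.48 → 207
  G: 46 + 0.16×(0−46) = 46 − 7.36 = 38.64 → 39
  B: 24 + 0.16×(0−24) = 24 − 3.84 = 20.16 → 20
  → #cf2714
59% shade:
  R: 247 − 145.73 = 101.27 → 101
  G: 46 − 27.14 = 18.86 → 19
  B: 24 + 0.59×(0−24) = 24 − 14.16 = 9.84 → 10
  → #65130a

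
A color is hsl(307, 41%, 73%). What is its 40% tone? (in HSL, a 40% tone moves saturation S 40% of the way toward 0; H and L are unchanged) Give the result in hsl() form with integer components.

S moves 40% from 41 toward 0: 41 − 16.4 = 24.6 → 25.
H and L are unchanged.

hsl(307, 25%, 73%)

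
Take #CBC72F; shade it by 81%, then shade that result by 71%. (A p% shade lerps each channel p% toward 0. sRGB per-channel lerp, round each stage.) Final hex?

#0B0B03

#CBC72F is rgb(203, 199, 47).
Per channel, c → c + 0.81(0 − c):
  R: 203 + 0.81×(0−203) = 203 − 164.43 = 38.57 → 39
  G: 199 + 0.81×(0−199) = 199 − 161.19 = 37.81 → 38
  B: 47 − 38.07 = 8.93 → 9
After the shade: rgb(39, 38, 9) = #272609.
Per channel, c → c + 0.71(0 − c):
  R: 39 + 0.71×(0−39) = 39 − 27.69 = 11.31 → 11
  G: 38 + 0.71×(0−38) = 38 − 26.98 = 11.02 → 11
  B: 9 + 0.71×(0−9) = 9 − 6.39 = 2.61 → 3
rgb(11, 11, 3) = #0B0B03.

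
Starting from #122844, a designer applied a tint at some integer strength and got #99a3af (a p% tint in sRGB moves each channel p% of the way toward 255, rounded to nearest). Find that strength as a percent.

57%

#122844 is rgb(18, 40, 68); #99a3af is rgb(153, 163, 175).
On the R channel (widest range): 153 ≈ 18 + (p/100)(255 − 18), so p ≈ 100×(153 − 18)/(255 − 18) = 13500/237 = 56.96.
p = 57 reproduces all three channels after rounding.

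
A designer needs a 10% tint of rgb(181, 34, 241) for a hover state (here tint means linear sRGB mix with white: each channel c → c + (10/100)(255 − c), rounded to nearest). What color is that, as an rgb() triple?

rgb(188, 56, 242)

Per channel, c → c + 0.1(255 − c):
  R: 181 + 7.4 = 188.4 → 188
  G: 34 + 0.1×(255−34) = 34 + 22.1 = 56.1 → 56
  B: 241 + 1.4 = 242.4 → 242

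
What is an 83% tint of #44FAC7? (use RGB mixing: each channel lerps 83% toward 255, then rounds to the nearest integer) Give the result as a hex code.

#DFFEF5

#44FAC7 is rgb(68, 250, 199).
Per channel, c → c + 0.83(255 − c):
  R: 68 + 155.21 = 223.21 → 223
  G: 250 + 4.15 = 254.15 → 254
  B: 199 + 0.83×(255−199) = 199 + 46.48 = 245.48 → 245
rgb(223, 254, 245) = #DFFEF5.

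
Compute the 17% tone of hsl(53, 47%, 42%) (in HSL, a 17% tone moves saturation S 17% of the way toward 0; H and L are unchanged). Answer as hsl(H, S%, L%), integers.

S moves 17% from 47 toward 0: 47 − 7.99 = 39.01 → 39.
H and L are unchanged.

hsl(53, 39%, 42%)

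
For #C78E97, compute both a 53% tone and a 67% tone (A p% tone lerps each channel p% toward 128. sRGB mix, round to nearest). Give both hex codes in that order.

#A1878B, #978588

#C78E97 is rgb(199, 142, 151).
53% tone:
  R: 199 + 0.53×(128−199) = 199 − 37.63 = 161.37 → 161
  G: 142 + 0.53×(128−142) = 142 − 7.42 = 134.58 → 135
  B: 151 + 0.53×(128−151) = 151 − 12.19 = 138.81 → 139
  → #A1878B
67% tone:
  R: 199 + 0.67×(128−199) = 199 − 47.57 = 151.43 → 151
  G: 142 + 0.67×(128−142) = 142 − 9.38 = 132.62 → 133
  B: 151 + 0.67×(128−151) = 151 − 15.41 = 135.59 → 136
  → #978588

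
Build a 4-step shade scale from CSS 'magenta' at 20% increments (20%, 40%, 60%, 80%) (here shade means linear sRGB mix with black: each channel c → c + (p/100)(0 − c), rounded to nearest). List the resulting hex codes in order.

CSS magenta is rgb(255, 0, 255).
20%: (255 − 51 = 204→204, 0→0, 255 − 51 = 204→204) → #CC00CC
40%: (255 − 102 = 153→153, 0→0, 255 − 102 = 153→153) → #990099
60%: (255 − 153 = 102→102, 0→0, 255 − 153 = 102→102) → #660066
80%: (255 − 204 = 51→51, 0→0, 255 − 204 = 51→51) → #330033

#CC00CC, #990099, #660066, #330033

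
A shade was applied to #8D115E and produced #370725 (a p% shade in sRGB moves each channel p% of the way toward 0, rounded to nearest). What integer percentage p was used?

#8D115E is rgb(141, 17, 94); #370725 is rgb(55, 7, 37).
On the R channel (widest range): 55 ≈ 141 + (p/100)(0 − 141), so p ≈ 100×(55 − 141)/(0 − 141) = -8600/-141 = 60.99.
p = 61 reproduces all three channels after rounding.

61%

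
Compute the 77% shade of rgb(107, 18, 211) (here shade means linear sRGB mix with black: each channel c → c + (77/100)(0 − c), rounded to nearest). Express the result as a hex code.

#190431

A 77% shade moves each channel 77% toward 0:
  R: 107 − 82.39 = 24.61 → 25
  G: 18 − 13.86 = 4.14 → 4
  B: 211 + 0.77×(0−211) = 211 − 162.47 = 48.53 → 49
rgb(25, 4, 49) = #190431.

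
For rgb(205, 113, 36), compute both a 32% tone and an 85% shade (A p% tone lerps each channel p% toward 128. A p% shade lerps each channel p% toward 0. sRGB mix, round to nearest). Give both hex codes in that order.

#b47641, #1f1105

32% tone:
  R: 205 − 24.64 = 180.36 → 180
  G: 113 + 0.32×(128−113) = 113 + 4.8 = 117.8 → 118
  B: 36 + 0.32×(128−36) = 36 + 29.44 = 65.44 → 65
  → #b47641
85% shade:
  R: 205 − 174.25 = 30.75 → 31
  G: 113 − 96.05 = 16.95 → 17
  B: 36 + 0.85×(0−36) = 36 − 30.6 = 5.4 → 5
  → #1f1105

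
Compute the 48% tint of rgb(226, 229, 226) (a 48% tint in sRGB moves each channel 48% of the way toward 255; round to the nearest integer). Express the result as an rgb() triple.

A 48% tint moves each channel 48% toward 255:
  R: 226 + 0.48×(255−226) = 226 + 13.92 = 239.92 → 240
  G: 229 + 0.48×(255−229) = 229 + 12.48 = 241.48 → 241
  B: 226 + 0.48×(255−226) = 226 + 13.92 = 239.92 → 240

rgb(240, 241, 240)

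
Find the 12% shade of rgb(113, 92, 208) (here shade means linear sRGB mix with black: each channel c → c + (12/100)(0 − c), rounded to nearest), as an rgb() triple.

A 12% shade moves each channel 12% toward 0:
  R: 113 − 13.56 = 99.44 → 99
  G: 92 + 0.12×(0−92) = 92 − 11.04 = 80.96 → 81
  B: 208 + 0.12×(0−208) = 208 − 24.96 = 183.04 → 183

rgb(99, 81, 183)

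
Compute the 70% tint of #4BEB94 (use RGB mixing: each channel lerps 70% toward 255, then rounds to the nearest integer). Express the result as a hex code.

#4BEB94 is rgb(75, 235, 148).
Per channel, c → c + 0.7(255 − c):
  R: 75 + 126 = 201 → 201
  G: 235 + 0.7×(255−235) = 235 + 14 = 249 → 249
  B: 148 + 74.9 = 222.9 → 223
rgb(201, 249, 223) = #C9F9DF.

#C9F9DF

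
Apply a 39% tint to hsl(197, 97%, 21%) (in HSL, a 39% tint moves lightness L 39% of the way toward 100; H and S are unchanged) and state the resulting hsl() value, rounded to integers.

hsl(197, 97%, 52%)

L moves 39% from 21 toward 100: 21 + 30.81 = 51.81 → 52.
H and S are unchanged.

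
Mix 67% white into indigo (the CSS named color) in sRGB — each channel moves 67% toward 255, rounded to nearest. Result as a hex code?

CSS indigo is rgb(75, 0, 130).
Per channel, c → c + 0.67(255 − c):
  R: 75 + 120.6 = 195.6 → 196
  G: 0 + 0.67×(255−0) = 0 + 170.85 = 170.85 → 171
  B: 130 + 83.75 = 213.75 → 214
rgb(196, 171, 214) = #C4ABD6.

#C4ABD6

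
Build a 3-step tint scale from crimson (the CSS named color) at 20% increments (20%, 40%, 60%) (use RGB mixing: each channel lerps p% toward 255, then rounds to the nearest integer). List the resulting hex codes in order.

CSS crimson is rgb(220, 20, 60).
20%: (220 + 7 = 227→227, 20 + 47 = 67→67, 60 + 39 = 99→99) → #E34363
40%: (220 + 14 = 234→234, 20 + 94 = 114→114, 60 + 78 = 138→138) → #EA728A
60%: (220 + 21 = 241→241, 20 + 141 = 161→161, 60 + 117 = 177→177) → #F1A1B1

#E34363, #EA728A, #F1A1B1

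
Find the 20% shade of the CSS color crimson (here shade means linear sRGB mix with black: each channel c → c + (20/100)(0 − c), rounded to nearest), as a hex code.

CSS crimson is rgb(220, 20, 60).
Per channel, c → c + 0.2(0 − c):
  R: 220 + 0.2×(0−220) = 220 − 44 = 176 → 176
  G: 20 + 0.2×(0−20) = 20 − 4 = 16 → 16
  B: 60 − 12 = 48 → 48
rgb(176, 16, 48) = #B01030.

#B01030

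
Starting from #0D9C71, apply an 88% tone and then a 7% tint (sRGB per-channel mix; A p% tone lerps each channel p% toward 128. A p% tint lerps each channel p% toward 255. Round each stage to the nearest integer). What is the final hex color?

#7C8C87

#0D9C71 is rgb(13, 156, 113).
Lerp each channel 88% toward 128:
  R: 13 + 101.2 = 114.2 → 114
  G: 156 − 24.64 = 131.36 → 131
  B: 113 + 0.88×(128−113) = 113 + 13.2 = 126.2 → 126
After the tone: rgb(114, 131, 126) = #72837E.
Lerp each channel 7% toward 255:
  R: 114 + 9.87 = 123.87 → 124
  G: 131 + 0.07×(255−131) = 131 + 8.68 = 139.68 → 140
  B: 126 + 9.03 = 135.03 → 135
rgb(124, 140, 135) = #7C8C87.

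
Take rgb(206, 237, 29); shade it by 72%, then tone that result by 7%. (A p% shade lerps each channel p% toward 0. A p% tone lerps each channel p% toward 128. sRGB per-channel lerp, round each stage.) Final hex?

#3F4610

Lerp each channel 72% toward 0:
  R: 206 + 0.72×(0−206) = 206 − 148.32 = 57.68 → 58
  G: 237 + 0.72×(0−237) = 237 − 170.64 = 66.36 → 66
  B: 29 + 0.72×(0−29) = 29 − 20.88 = 8.12 → 8
After the shade: rgb(58, 66, 8) = #3A4208.
Lerp each channel 7% toward 128:
  R: 58 + 4.9 = 62.9 → 63
  G: 66 + 0.07×(128−66) = 66 + 4.34 = 70.34 → 70
  B: 8 + 0.07×(128−8) = 8 + 8.4 = 16.4 → 16
rgb(63, 70, 16) = #3F4610.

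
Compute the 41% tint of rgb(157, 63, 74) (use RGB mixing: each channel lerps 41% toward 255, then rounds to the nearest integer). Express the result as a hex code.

#C58E94

Per channel, c → c + 0.41(255 − c):
  R: 157 + 40.18 = 197.18 → 197
  G: 63 + 0.41×(255−63) = 63 + 78.72 = 141.72 → 142
  B: 74 + 0.41×(255−74) = 74 + 74.21 = 148.21 → 148
rgb(197, 142, 148) = #C58E94.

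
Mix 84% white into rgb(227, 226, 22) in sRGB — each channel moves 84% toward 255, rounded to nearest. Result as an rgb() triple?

rgb(251, 250, 218)

Lerp each channel 84% toward 255:
  R: 227 + 23.52 = 250.52 → 251
  G: 226 + 0.84×(255−226) = 226 + 24.36 = 250.36 → 250
  B: 22 + 195.72 = 217.72 → 218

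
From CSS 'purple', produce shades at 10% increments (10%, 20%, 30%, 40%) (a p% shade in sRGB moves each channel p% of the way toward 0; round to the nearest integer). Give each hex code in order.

CSS purple is rgb(128, 0, 128).
10%: (128 − 12.8 = 115.2→115, 0→0, 128 − 12.8 = 115.2→115) → #730073
20%: (128 − 25.6 = 102.4→102, 0→0, 128 − 25.6 = 102.4→102) → #660066
30%: (128 − 38.4 = 89.6→90, 0→0, 128 − 38.4 = 89.6→90) → #5A005A
40%: (128 − 51.2 = 76.8→77, 0→0, 128 − 51.2 = 76.8→77) → #4D004D

#730073, #660066, #5A005A, #4D004D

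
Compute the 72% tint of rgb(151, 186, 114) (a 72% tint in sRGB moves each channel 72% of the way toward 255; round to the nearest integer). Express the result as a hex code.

Lerp each channel 72% toward 255:
  R: 151 + 74.88 = 225.88 → 226
  G: 186 + 0.72×(255−186) = 186 + 49.68 = 235.68 → 236
  B: 114 + 101.52 = 215.52 → 216
rgb(226, 236, 216) = #E2ECD8.

#E2ECD8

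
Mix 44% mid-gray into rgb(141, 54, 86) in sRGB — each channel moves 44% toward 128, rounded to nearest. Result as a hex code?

Lerp each channel 44% toward 128:
  R: 141 + 0.44×(128−141) = 141 − 5.72 = 135.28 → 135
  G: 54 + 0.44×(128−54) = 54 + 32.56 = 86.56 → 87
  B: 86 + 0.44×(128−86) = 86 + 18.48 = 104.48 → 104
rgb(135, 87, 104) = #875768.

#875768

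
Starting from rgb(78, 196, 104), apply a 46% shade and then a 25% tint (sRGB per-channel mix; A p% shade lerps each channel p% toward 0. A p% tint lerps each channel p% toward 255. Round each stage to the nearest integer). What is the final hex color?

#5F8F6A

Per channel, c → c + 0.46(0 − c):
  R: 78 − 35.88 = 42.12 → 42
  G: 196 − 90.16 = 105.84 → 106
  B: 104 − 47.84 = 56.16 → 56
After the shade: rgb(42, 106, 56) = #2A6A38.
A 25% tint moves each channel 25% toward 255:
  R: 42 + 53.25 = 95.25 → 95
  G: 106 + 0.25×(255−106) = 106 + 37.25 = 143.25 → 143
  B: 56 + 0.25×(255−56) = 56 + 49.75 = 105.75 → 106
rgb(95, 143, 106) = #5F8F6A.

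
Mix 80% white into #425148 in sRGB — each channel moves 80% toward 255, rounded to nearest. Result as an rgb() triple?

#425148 is rgb(66, 81, 72).
Lerp each channel 80% toward 255:
  R: 66 + 0.8×(255−66) = 66 + 151.2 = 217.2 → 217
  G: 81 + 139.2 = 220.2 → 220
  B: 72 + 146.4 = 218.4 → 218

rgb(217, 220, 218)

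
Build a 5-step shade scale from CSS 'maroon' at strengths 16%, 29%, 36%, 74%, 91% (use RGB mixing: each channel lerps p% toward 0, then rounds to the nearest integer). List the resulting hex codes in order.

CSS maroon is rgb(128, 0, 0).
16%: (128 − 20.48 = 107.52→108, 0→0, 0→0) → #6C0000
29%: (128 − 37.12 = 90.88→91, 0→0, 0→0) → #5B0000
36%: (128 − 46.08 = 81.92→82, 0→0, 0→0) → #520000
74%: (128 − 94.72 = 33.28→33, 0→0, 0→0) → #210000
91%: (128 − 116.48 = 11.52→12, 0→0, 0→0) → #0C0000

#6C0000, #5B0000, #520000, #210000, #0C0000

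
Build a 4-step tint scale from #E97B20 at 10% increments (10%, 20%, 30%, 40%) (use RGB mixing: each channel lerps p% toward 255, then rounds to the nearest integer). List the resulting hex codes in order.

#E97B20 is rgb(233, 123, 32).
10%: (233 + 2.2 = 235.2→235, 123 + 13.2 = 136.2→136, 32 + 22.3 = 54.3→54) → #EB8836
20%: (233 + 4.4 = 237.4→237, 123 + 26.4 = 149.4→149, 32 + 44.6 = 76.6→77) → #ED954D
30%: (233 + 6.6 = 239.6→240, 123 + 39.6 = 162.6→163, 32 + 66.9 = 98.9→99) → #F0A363
40%: (233 + 8.8 = 241.8→242, 123 + 52.8 = 175.8→176, 32 + 89.2 = 121.2→121) → #F2B079

#EB8836, #ED954D, #F0A363, #F2B079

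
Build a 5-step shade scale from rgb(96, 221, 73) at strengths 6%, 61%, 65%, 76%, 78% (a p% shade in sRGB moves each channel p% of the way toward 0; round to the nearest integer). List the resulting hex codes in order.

6%: (96 − 5.76 = 90.24→90, 221 − 13.26 = 207.74→208, 73 − 4.38 = 68.62→69) → #5ad045
61%: (96 − 58.56 = 37.44→37, 221 − 134.81 = 86.19→86, 73 − 44.53 = 28.47→28) → #25561c
65%: (96 − 62.4 = 33.6→34, 221 − 143.65 = 77.35→77, 73 − 47.45 = 25.55→26) → #224d1a
76%: (96 − 72.96 = 23.04→23, 221 − 167.96 = 53.04→53, 73 − 55.48 = 17.52→18) → #173512
78%: (96 − 74.88 = 21.12→21, 221 − 172.38 = 48.62→49, 73 − 56.94 = 16.06→16) → #153110

#5ad045, #25561c, #224d1a, #173512, #153110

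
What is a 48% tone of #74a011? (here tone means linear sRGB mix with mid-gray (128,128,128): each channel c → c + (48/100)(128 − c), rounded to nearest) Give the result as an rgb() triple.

#74a011 is rgb(116, 160, 17).
Per channel, c → c + 0.48(128 − c):
  R: 116 + 0.48×(128−116) = 116 + 5.76 = 121.76 → 122
  G: 160 + 0.48×(128−160) = 160 − 15.36 = 144.64 → 145
  B: 17 + 0.48×(128−17) = 17 + 53.28 = 70.28 → 70

rgb(122, 145, 70)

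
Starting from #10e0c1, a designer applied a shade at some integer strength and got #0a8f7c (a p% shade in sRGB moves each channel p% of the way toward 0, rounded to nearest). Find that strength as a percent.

#10e0c1 is rgb(16, 224, 193); #0a8f7c is rgb(10, 143, 124).
On the G channel (widest range): 143 ≈ 224 + (p/100)(0 − 224), so p ≈ 100×(143 − 224)/(0 − 224) = -8100/-224 = 36.16.
p = 36 reproduces all three channels after rounding.

36%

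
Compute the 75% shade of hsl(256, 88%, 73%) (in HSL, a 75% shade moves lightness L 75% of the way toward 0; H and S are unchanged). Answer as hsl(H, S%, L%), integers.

L moves 75% from 73 toward 0: 73 − 54.75 = 18.25 → 18.
H and S are unchanged.

hsl(256, 88%, 18%)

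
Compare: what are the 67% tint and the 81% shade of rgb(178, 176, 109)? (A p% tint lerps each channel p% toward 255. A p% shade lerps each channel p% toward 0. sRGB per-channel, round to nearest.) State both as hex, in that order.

67% tint:
  R: 178 + 51.59 = 229.59 → 230
  G: 176 + 52.93 = 228.93 → 229
  B: 109 + 97.82 = 206.82 → 207
  → #E6E5CF
81% shade:
  R: 178 + 0.81×(0−178) = 178 − 144.18 = 33.82 → 34
  G: 176 + 0.81×(0−176) = 176 − 142.56 = 33.44 → 33
  B: 109 − 88.29 = 20.71 → 21
  → #222115

#E6E5CF, #222115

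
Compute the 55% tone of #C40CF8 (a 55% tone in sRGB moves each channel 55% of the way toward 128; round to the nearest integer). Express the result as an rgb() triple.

rgb(159, 76, 182)

#C40CF8 is rgb(196, 12, 248).
A 55% tone moves each channel 55% toward 128:
  R: 196 − 37.4 = 158.6 → 159
  G: 12 + 63.8 = 75.8 → 76
  B: 248 − 66 = 182 → 182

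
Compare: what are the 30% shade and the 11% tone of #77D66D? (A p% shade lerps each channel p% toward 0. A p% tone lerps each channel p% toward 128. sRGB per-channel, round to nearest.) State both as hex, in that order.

#77D66D is rgb(119, 214, 109).
30% shade:
  R: 119 − 35.7 = 83.3 → 83
  G: 214 + 0.3×(0−214) = 214 − 64.2 = 149.8 → 150
  B: 109 − 32.7 = 76.3 → 76
  → #53964C
11% tone:
  R: 119 + 0.99 = 119.99 → 120
  G: 214 + 0.11×(128−214) = 214 − 9.46 = 204.54 → 205
  B: 109 + 0.11×(128−109) = 109 + 2.09 = 111.09 → 111
  → #78CD6F

#53964C, #78CD6F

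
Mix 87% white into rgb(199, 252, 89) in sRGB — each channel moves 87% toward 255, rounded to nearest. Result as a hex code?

#F8FFE9

An 87% tint moves each channel 87% toward 255:
  R: 199 + 48.72 = 247.72 → 248
  G: 252 + 0.87×(255−252) = 252 + 2.61 = 254.61 → 255
  B: 89 + 0.87×(255−89) = 89 + 144.42 = 233.42 → 233
rgb(248, 255, 233) = #F8FFE9.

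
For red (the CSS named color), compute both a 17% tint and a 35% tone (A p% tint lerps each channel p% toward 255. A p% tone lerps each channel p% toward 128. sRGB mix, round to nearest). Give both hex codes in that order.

#FF2B2B, #D32D2D

CSS red is rgb(255, 0, 0).
17% tint:
  R: 255 + 0 = 255 → 255
  G: 0 + 0.17×(255−0) = 0 + 43.35 = 43.35 → 43
  B: 0 + 0.17×(255−0) = 0 + 43.35 = 43.35 → 43
  → #FF2B2B
35% tone:
  R: 255 + 0.35×(128−255) = 255 − 44.45 = 210.55 → 211
  G: 0 + 44.8 = 44.8 → 45
  B: 0 + 0.35×(128−0) = 0 + 44.8 = 44.8 → 45
  → #D32D2D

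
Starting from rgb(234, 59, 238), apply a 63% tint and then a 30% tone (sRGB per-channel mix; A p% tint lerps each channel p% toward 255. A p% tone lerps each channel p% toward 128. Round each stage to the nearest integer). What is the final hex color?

#d3a6d5

Per channel, c → c + 0.63(255 − c):
  R: 234 + 0.63×(255−234) = 234 + 13.23 = 247.23 → 247
  G: 59 + 0.63×(255−59) = 59 + 123.48 = 182.48 → 182
  B: 238 + 0.63×(255−238) = 238 + 10.71 = 248.71 → 249
After the tint: rgb(247, 182, 249) = #f7b6f9.
Lerp each channel 30% toward 128:
  R: 247 + 0.3×(128−247) = 247 − 35.7 = 211.3 → 211
  G: 182 + 0.3×(128−182) = 182 − 16.2 = 165.8 → 166
  B: 249 − 36.3 = 212.7 → 213
rgb(211, 166, 213) = #d3a6d5.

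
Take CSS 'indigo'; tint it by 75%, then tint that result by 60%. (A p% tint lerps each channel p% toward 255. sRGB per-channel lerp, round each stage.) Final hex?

#EDE5F3

CSS indigo is rgb(75, 0, 130).
Lerp each channel 75% toward 255:
  R: 75 + 0.75×(255−75) = 75 + 135 = 210 → 210
  G: 0 + 0.75×(255−0) = 0 + 191.25 = 191.25 → 191
  B: 130 + 0.75×(255−130) = 130 + 93.75 = 223.75 → 224
After the tint: rgb(210, 191, 224) = #D2BFE0.
Per channel, c → c + 0.6(255 − c):
  R: 210 + 0.6×(255−210) = 210 + 27 = 237 → 237
  G: 191 + 38.4 = 229.4 → 229
  B: 224 + 0.6×(255−224) = 224 + 18.6 = 242.6 → 243
rgb(237, 229, 243) = #EDE5F3.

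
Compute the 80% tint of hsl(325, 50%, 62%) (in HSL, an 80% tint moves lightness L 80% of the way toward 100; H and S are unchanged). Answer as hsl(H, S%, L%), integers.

L moves 80% from 62 toward 100: 62 + 30.4 = 92.4 → 92.
H and S are unchanged.

hsl(325, 50%, 92%)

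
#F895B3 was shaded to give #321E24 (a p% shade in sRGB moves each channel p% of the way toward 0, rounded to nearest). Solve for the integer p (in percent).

#F895B3 is rgb(248, 149, 179); #321E24 is rgb(50, 30, 36).
On the R channel (widest range): 50 ≈ 248 + (p/100)(0 − 248), so p ≈ 100×(50 − 248)/(0 − 248) = -19800/-248 = 79.84.
p = 80 reproduces all three channels after rounding.

80%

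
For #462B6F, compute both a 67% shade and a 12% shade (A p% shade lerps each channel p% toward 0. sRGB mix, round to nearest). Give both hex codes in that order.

#462B6F is rgb(70, 43, 111).
67% shade:
  R: 70 − 46.9 = 23.1 → 23
  G: 43 + 0.67×(0−43) = 43 − 28.81 = 14.19 → 14
  B: 111 − 74.37 = 36.63 → 37
  → #170E25
12% shade:
  R: 70 − 8.4 = 61.6 → 62
  G: 43 − 5.16 = 37.84 → 38
  B: 111 + 0.12×(0−111) = 111 − 13.32 = 97.68 → 98
  → #3E2662

#170E25, #3E2662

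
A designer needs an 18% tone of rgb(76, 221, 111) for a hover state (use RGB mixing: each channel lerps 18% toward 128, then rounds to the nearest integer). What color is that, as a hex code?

An 18% tone moves each channel 18% toward 128:
  R: 76 + 9.36 = 85.36 → 85
  G: 221 − 16.74 = 204.26 → 204
  B: 111 + 0.18×(128−111) = 111 + 3.06 = 114.06 → 114
rgb(85, 204, 114) = #55CC72.

#55CC72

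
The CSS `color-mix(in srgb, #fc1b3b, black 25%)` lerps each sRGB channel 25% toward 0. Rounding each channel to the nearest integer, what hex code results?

#fc1b3b is rgb(252, 27, 59).
Per channel, c → c + 0.25(0 − c):
  R: 252 + 0.25×(0−252) = 252 − 63 = 189 → 189
  G: 27 + 0.25×(0−27) = 27 − 6.75 = 20.25 → 20
  B: 59 − 14.75 = 44.25 → 44
rgb(189, 20, 44) = #bd142c.

#bd142c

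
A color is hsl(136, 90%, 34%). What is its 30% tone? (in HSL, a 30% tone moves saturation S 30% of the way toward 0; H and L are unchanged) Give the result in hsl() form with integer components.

S moves 30% from 90 toward 0: 90 − 27 = 63 → 63.
H and L are unchanged.

hsl(136, 63%, 34%)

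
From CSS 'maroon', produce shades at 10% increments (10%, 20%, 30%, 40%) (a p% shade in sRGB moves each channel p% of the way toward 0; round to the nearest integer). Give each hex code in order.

CSS maroon is rgb(128, 0, 0).
10%: (128 − 12.8 = 115.2→115, 0→0, 0→0) → #730000
20%: (128 − 25.6 = 102.4→102, 0→0, 0→0) → #660000
30%: (128 − 38.4 = 89.6→90, 0→0, 0→0) → #5A0000
40%: (128 − 51.2 = 76.8→77, 0→0, 0→0) → #4D0000

#730000, #660000, #5A0000, #4D0000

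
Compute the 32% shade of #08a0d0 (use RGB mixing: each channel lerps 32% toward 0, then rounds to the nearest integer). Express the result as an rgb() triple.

#08a0d0 is rgb(8, 160, 208).
A 32% shade moves each channel 32% toward 0:
  R: 8 − 2.56 = 5.44 → 5
  G: 160 + 0.32×(0−160) = 160 − 51.2 = 108.8 → 109
  B: 208 + 0.32×(0−208) = 208 − 66.56 = 141.44 → 141

rgb(5, 109, 141)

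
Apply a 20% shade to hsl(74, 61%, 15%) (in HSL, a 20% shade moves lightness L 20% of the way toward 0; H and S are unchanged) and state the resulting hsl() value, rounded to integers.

L moves 20% from 15 toward 0: 15 − 3 = 12 → 12.
H and S are unchanged.

hsl(74, 61%, 12%)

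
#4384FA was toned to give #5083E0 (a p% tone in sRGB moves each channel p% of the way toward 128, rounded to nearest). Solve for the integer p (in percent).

21%

#4384FA is rgb(67, 132, 250); #5083E0 is rgb(80, 131, 224).
On the B channel (widest range): 224 ≈ 250 + (p/100)(128 − 250), so p ≈ 100×(224 − 250)/(128 − 250) = -2600/-122 = 21.31.
p = 21 reproduces all three channels after rounding.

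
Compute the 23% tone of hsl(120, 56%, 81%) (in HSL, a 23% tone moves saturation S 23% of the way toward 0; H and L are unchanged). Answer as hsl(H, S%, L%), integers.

hsl(120, 43%, 81%)

S moves 23% from 56 toward 0: 56 − 12.88 = 43.12 → 43.
H and L are unchanged.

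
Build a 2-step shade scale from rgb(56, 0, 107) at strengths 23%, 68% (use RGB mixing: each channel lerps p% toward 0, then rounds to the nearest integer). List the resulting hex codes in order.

23%: (56 − 12.88 = 43.12→43, 0→0, 107 − 24.61 = 82.39→82) → #2b0052
68%: (56 − 38.08 = 17.92→18, 0→0, 107 − 72.76 = 34.24→34) → #120022

#2b0052, #120022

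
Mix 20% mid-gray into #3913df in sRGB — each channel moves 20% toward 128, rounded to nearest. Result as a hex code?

#4729cc

#3913df is rgb(57, 19, 223).
Lerp each channel 20% toward 128:
  R: 57 + 14.2 = 71.2 → 71
  G: 19 + 21.8 = 40.8 → 41
  B: 223 + 0.2×(128−223) = 223 − 19 = 204 → 204
rgb(71, 41, 204) = #4729cc.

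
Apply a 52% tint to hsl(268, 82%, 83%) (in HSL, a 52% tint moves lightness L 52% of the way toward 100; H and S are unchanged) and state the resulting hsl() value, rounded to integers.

L moves 52% from 83 toward 100: 83 + 8.84 = 91.84 → 92.
H and S are unchanged.

hsl(268, 82%, 92%)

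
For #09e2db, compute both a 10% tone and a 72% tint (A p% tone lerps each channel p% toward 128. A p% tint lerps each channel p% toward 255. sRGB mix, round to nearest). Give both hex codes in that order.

#15d8d2, #baf7f5

#09e2db is rgb(9, 226, 219).
10% tone:
  R: 9 + 0.1×(128−9) = 9 + 11.9 = 20.9 → 21
  G: 226 − 9.8 = 216.2 → 216
  B: 219 − 9.1 = 209.9 → 210
  → #15d8d2
72% tint:
  R: 9 + 0.72×(255−9) = 9 + 177.12 = 186.12 → 186
  G: 226 + 0.72×(255−226) = 226 + 20.88 = 246.88 → 247
  B: 219 + 0.72×(255−219) = 219 + 25.92 = 244.92 → 245
  → #baf7f5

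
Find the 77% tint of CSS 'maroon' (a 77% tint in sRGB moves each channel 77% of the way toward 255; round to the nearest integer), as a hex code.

CSS maroon is rgb(128, 0, 0).
A 77% tint moves each channel 77% toward 255:
  R: 128 + 0.77×(255−128) = 128 + 97.79 = 225.79 → 226
  G: 0 + 196.35 = 196.35 → 196
  B: 0 + 196.35 = 196.35 → 196
rgb(226, 196, 196) = #E2C4C4.

#E2C4C4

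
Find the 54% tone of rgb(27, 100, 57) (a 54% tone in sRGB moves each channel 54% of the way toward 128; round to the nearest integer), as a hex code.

#52735F

Lerp each channel 54% toward 128:
  R: 27 + 0.54×(128−27) = 27 + 54.54 = 81.54 → 82
  G: 100 + 15.12 = 115.12 → 115
  B: 57 + 0.54×(128−57) = 57 + 38.34 = 95.34 → 95
rgb(82, 115, 95) = #52735F.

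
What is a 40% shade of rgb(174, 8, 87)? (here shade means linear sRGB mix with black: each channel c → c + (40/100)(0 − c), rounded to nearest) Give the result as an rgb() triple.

rgb(104, 5, 52)

Lerp each channel 40% toward 0:
  R: 174 + 0.4×(0−174) = 174 − 69.6 = 104.4 → 104
  G: 8 + 0.4×(0−8) = 8 − 3.2 = 4.8 → 5
  B: 87 + 0.4×(0−87) = 87 − 34.8 = 52.2 → 52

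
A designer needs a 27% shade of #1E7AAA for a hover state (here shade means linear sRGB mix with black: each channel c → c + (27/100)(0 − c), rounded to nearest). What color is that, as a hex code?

#16597C

#1E7AAA is rgb(30, 122, 170).
Per channel, c → c + 0.27(0 − c):
  R: 30 − 8.1 = 21.9 → 22
  G: 122 − 32.94 = 89.06 → 89
  B: 170 + 0.27×(0−170) = 170 − 45.9 = 124.1 → 124
rgb(22, 89, 124) = #16597C.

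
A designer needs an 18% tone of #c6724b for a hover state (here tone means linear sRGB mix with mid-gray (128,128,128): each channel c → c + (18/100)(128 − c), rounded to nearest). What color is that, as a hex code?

#c6724b is rgb(198, 114, 75).
An 18% tone moves each channel 18% toward 128:
  R: 198 + 0.18×(128−198) = 198 − 12.6 = 185.4 → 185
  G: 114 + 0.18×(128−114) = 114 + 2.52 = 116.52 → 117
  B: 75 + 0.18×(128−75) = 75 + 9.54 = 84.54 → 85
rgb(185, 117, 85) = #b97555.

#b97555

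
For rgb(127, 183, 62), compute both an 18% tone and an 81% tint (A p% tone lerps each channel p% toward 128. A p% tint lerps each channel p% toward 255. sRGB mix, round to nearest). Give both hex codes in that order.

18% tone:
  R: 127 + 0.18×(128−127) = 127 + 0.18 = 127.18 → 127
  G: 183 + 0.18×(128−183) = 183 − 9.9 = 173.1 → 173
  B: 62 + 0.18×(128−62) = 62 + 11.88 = 73.88 → 74
  → #7FAD4A
81% tint:
  R: 127 + 0.81×(255−127) = 127 + 103.68 = 230.68 → 231
  G: 183 + 58.32 = 241.32 → 241
  B: 62 + 0.81×(255−62) = 62 + 156.33 = 218.33 → 218
  → #E7F1DA

#7FAD4A, #E7F1DA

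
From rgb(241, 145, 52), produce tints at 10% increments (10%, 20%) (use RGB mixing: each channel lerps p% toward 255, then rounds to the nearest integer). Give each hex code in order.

#F29C48, #F4A75D

10%: (241 + 1.4 = 242.4→242, 145 + 11 = 156→156, 52 + 20.3 = 72.3→72) → #F29C48
20%: (241 + 2.8 = 243.8→244, 145 + 22 = 167→167, 52 + 40.6 = 92.6→93) → #F4A75D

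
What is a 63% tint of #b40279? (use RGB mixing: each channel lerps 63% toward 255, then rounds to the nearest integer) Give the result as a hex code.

#b40279 is rgb(180, 2, 121).
Per channel, c → c + 0.63(255 − c):
  R: 180 + 47.25 = 227.25 → 227
  G: 2 + 0.63×(255−2) = 2 + 159.39 = 161.39 → 161
  B: 121 + 0.63×(255−121) = 121 + 84.42 = 205.42 → 205
rgb(227, 161, 205) = #e3a1cd.

#e3a1cd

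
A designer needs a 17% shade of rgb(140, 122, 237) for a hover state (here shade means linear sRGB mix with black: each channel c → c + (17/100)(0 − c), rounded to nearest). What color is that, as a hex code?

#7465c5

Lerp each channel 17% toward 0:
  R: 140 + 0.17×(0−140) = 140 − 23.8 = 116.2 → 116
  G: 122 + 0.17×(0−122) = 122 − 20.74 = 101.26 → 101
  B: 237 − 40.29 = 196.71 → 197
rgb(116, 101, 197) = #7465c5.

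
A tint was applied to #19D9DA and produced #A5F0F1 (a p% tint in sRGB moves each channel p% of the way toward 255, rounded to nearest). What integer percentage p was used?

#19D9DA is rgb(25, 217, 218); #A5F0F1 is rgb(165, 240, 241).
On the R channel (widest range): 165 ≈ 25 + (p/100)(255 − 25), so p ≈ 100×(165 − 25)/(255 − 25) = 14000/230 = 60.87.
p = 61 reproduces all three channels after rounding.

61%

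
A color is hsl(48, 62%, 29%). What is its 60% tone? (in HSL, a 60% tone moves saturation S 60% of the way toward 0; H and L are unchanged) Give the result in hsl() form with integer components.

hsl(48, 25%, 29%)

S moves 60% from 62 toward 0: 62 − 37.2 = 24.8 → 25.
H and L are unchanged.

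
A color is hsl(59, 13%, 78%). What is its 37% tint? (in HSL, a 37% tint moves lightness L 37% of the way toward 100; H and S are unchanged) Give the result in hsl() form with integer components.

hsl(59, 13%, 86%)

L moves 37% from 78 toward 100: 78 + 8.14 = 86.14 → 86.
H and S are unchanged.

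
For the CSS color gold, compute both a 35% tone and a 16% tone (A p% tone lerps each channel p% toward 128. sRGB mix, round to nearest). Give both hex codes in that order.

#D3B92D, #EBC914

CSS gold is rgb(255, 215, 0).
35% tone:
  R: 255 + 0.35×(128−255) = 255 − 44.45 = 210.55 → 211
  G: 215 − 30.45 = 184.55 → 185
  B: 0 + 44.8 = 44.8 → 45
  → #D3B92D
16% tone:
  R: 255 − 20.32 = 234.68 → 235
  G: 215 + 0.16×(128−215) = 215 − 13.92 = 201.08 → 201
  B: 0 + 0.16×(128−0) = 0 + 20.48 = 20.48 → 20
  → #EBC914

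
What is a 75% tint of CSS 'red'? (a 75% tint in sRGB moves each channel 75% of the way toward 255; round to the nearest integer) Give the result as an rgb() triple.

CSS red is rgb(255, 0, 0).
A 75% tint moves each channel 75% toward 255:
  R: 255 + 0 = 255 → 255
  G: 0 + 0.75×(255−0) = 0 + 191.25 = 191.25 → 191
  B: 0 + 0.75×(255−0) = 0 + 191.25 = 191.25 → 191

rgb(255, 191, 191)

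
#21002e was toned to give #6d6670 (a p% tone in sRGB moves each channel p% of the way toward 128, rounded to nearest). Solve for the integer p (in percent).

#21002e is rgb(33, 0, 46); #6d6670 is rgb(109, 102, 112).
On the G channel (widest range): 102 ≈ 0 + (p/100)(128 − 0), so p ≈ 100×(102 − 0)/(128 − 0) = 10200/128 = 79.69.
p = 80 reproduces all three channels after rounding.

80%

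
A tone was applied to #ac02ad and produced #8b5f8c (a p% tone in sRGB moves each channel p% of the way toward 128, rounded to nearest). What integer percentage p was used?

74%

#ac02ad is rgb(172, 2, 173); #8b5f8c is rgb(139, 95, 140).
On the G channel (widest range): 95 ≈ 2 + (p/100)(128 − 2), so p ≈ 100×(95 − 2)/(128 − 2) = 9300/126 = 73.81.
p = 74 reproduces all three channels after rounding.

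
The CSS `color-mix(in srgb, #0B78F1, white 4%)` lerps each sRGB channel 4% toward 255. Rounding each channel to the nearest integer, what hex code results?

#0B78F1 is rgb(11, 120, 241).
A 4% tint moves each channel 4% toward 255:
  R: 11 + 0.04×(255−11) = 11 + 9.76 = 20.76 → 21
  G: 120 + 5.4 = 125.4 → 125
  B: 241 + 0.04×(255−241) = 241 + 0.56 = 241.56 → 242
rgb(21, 125, 242) = #157DF2.

#157DF2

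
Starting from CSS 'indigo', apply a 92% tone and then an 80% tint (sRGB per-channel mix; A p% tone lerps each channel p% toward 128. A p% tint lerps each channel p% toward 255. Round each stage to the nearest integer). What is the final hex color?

#e5e4e6

CSS indigo is rgb(75, 0, 130).
Lerp each channel 92% toward 128:
  R: 75 + 0.92×(128−75) = 75 + 48.76 = 123.76 → 124
  G: 0 + 117.76 = 117.76 → 118
  B: 130 − 1.84 = 128.16 → 128
After the tone: rgb(124, 118, 128) = #7c7680.
Lerp each channel 80% toward 255:
  R: 124 + 0.8×(255−124) = 124 + 104.8 = 228.8 → 229
  G: 118 + 109.6 = 227.6 → 228
  B: 128 + 0.8×(255−128) = 128 + 101.6 = 229.6 → 230
rgb(229, 228, 230) = #e5e4e6.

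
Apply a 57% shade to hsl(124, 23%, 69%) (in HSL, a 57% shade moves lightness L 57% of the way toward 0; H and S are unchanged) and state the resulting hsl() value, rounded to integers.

hsl(124, 23%, 30%)

L moves 57% from 69 toward 0: 69 − 39.33 = 29.67 → 30.
H and S are unchanged.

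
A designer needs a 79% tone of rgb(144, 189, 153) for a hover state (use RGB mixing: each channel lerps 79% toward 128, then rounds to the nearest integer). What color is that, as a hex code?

A 79% tone moves each channel 79% toward 128:
  R: 144 + 0.79×(128−144) = 144 − 12.64 = 131.36 → 131
  G: 189 − 48.19 = 140.81 → 141
  B: 153 + 0.79×(128−153) = 153 − 19.75 = 133.25 → 133
rgb(131, 141, 133) = #838D85.

#838D85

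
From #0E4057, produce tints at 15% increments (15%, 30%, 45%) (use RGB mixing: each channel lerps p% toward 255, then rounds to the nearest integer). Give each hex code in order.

#0E4057 is rgb(14, 64, 87).
15%: (14 + 36.15 = 50.15→50, 64 + 28.65 = 92.65→93, 87 + 25.2 = 112.2→112) → #325D70
30%: (14 + 72.3 = 86.3→86, 64 + 57.3 = 121.3→121, 87 + 50.4 = 137.4→137) → #567989
45%: (14 + 108.45 = 122.45→122, 64 + 85.95 = 149.95→150, 87 + 75.6 = 162.6→163) → #7A96A3

#325D70, #567989, #7A96A3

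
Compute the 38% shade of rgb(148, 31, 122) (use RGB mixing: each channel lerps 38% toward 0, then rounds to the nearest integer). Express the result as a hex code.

#5C134C

Lerp each channel 38% toward 0:
  R: 148 + 0.38×(0−148) = 148 − 56.24 = 91.76 → 92
  G: 31 + 0.38×(0−31) = 31 − 11.78 = 19.22 → 19
  B: 122 − 46.36 = 75.64 → 76
rgb(92, 19, 76) = #5C134C.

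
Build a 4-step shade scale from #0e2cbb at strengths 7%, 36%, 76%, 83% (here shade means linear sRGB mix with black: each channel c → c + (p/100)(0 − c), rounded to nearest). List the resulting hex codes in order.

#0e2cbb is rgb(14, 44, 187).
7%: (14 − 0.98 = 13.02→13, 44 − 3.08 = 40.92→41, 187 − 13.09 = 173.91→174) → #0d29ae
36%: (14 − 5.04 = 8.96→9, 44 − 15.84 = 28.16→28, 187 − 67.32 = 119.68→120) → #091c78
76%: (14 − 10.64 = 3.36→3, 44 − 33.44 = 10.56→11, 187 − 142.12 = 44.88→45) → #030b2d
83%: (14 − 11.62 = 2.38→2, 44 − 36.52 = 7.48→7, 187 − 155.21 = 31.79→32) → #020720

#0d29ae, #091c78, #030b2d, #020720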